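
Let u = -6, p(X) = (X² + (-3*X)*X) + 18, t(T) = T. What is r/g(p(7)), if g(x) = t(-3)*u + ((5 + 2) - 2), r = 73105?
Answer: 73105/23 ≈ 3178.5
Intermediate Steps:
p(X) = 18 - 2*X² (p(X) = (X² - 3*X²) + 18 = -2*X² + 18 = 18 - 2*X²)
g(x) = 23 (g(x) = -3*(-6) + ((5 + 2) - 2) = 18 + (7 - 2) = 18 + 5 = 23)
r/g(p(7)) = 73105/23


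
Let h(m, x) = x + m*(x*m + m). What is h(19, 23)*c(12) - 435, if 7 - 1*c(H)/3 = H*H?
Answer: -3570792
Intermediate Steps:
c(H) = 21 - 3*H² (c(H) = 21 - 3*H*H = 21 - 3*H²)
h(m, x) = x + m*(m + m*x) (h(m, x) = x + m*(m*x + m) = x + m*(m + m*x))
h(19, 23)*c(12) - 435 = (23 + 19² + 23*19²)*(21 - 3*12²) - 435 = (23 + 361 + 23*361)*(21 - 3*144) - 435 = (23 + 361 + 8303)*(21 - 432) - 435 = 8687*(-411) - 435 = -3570357 - 435 = -3570792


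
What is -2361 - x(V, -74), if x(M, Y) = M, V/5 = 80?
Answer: -2761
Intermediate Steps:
V = 400 (V = 5*80 = 400)
-2361 - x(V, -74) = -2361 - 1*400 = -2361 - 400 = -2761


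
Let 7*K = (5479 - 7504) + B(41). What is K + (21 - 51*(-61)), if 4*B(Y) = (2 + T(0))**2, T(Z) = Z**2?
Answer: 19900/7 ≈ 2842.9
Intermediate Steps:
B(Y) = 1 (B(Y) = (2 + 0**2)**2/4 = (2 + 0)**2/4 = (1/4)*2**2 = (1/4)*4 = 1)
K = -2024/7 (K = ((5479 - 7504) + 1)/7 = (-2025 + 1)/7 = (1/7)*(-2024) = -2024/7 ≈ -289.14)
K + (21 - 51*(-61)) = -2024/7 + (21 - 51*(-61)) = -2024/7 + (21 + 3111) = -2024/7 + 3132 = 19900/7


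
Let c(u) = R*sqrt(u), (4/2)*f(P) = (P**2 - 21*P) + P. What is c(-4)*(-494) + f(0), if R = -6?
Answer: 5928*I ≈ 5928.0*I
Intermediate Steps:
f(P) = P**2/2 - 10*P (f(P) = ((P**2 - 21*P) + P)/2 = (P**2 - 20*P)/2 = P**2/2 - 10*P)
c(u) = -6*sqrt(u)
c(-4)*(-494) + f(0) = -12*I*(-494) + (1/2)*0*(-20 + 0) = -12*I*(-494) + (1/2)*0*(-20) = -12*I*(-494) + 0 = 5928*I + 0 = 5928*I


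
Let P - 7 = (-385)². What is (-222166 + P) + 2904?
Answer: -71030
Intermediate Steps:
P = 148232 (P = 7 + (-385)² = 7 + 148225 = 148232)
(-222166 + P) + 2904 = (-222166 + 148232) + 2904 = -73934 + 2904 = -71030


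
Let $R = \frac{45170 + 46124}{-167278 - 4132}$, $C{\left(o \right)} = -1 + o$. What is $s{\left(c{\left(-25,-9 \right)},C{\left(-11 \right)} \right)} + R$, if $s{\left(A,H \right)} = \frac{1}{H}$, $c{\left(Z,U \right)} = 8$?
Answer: $- \frac{633469}{1028460} \approx -0.61594$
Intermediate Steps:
$R = - \frac{45647}{85705}$ ($R = \frac{91294}{-171410} = 91294 \left(- \frac{1}{171410}\right) = - \frac{45647}{85705} \approx -0.53261$)
$s{\left(c{\left(-25,-9 \right)},C{\left(-11 \right)} \right)} + R = \frac{1}{-1 - 11} - \frac{45647}{85705} = \frac{1}{-12} - \frac{45647}{85705} = - \frac{1}{12} - \frac{45647}{85705} = - \frac{633469}{1028460}$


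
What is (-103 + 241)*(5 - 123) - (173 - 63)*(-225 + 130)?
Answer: -5834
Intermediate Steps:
(-103 + 241)*(5 - 123) - (173 - 63)*(-225 + 130) = 138*(-118) - 110*(-95) = -16284 - 1*(-10450) = -16284 + 10450 = -5834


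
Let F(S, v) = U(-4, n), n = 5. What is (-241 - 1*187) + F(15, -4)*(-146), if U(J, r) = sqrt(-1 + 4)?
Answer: -428 - 146*sqrt(3) ≈ -680.88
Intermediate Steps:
U(J, r) = sqrt(3)
F(S, v) = sqrt(3)
(-241 - 1*187) + F(15, -4)*(-146) = (-241 - 1*187) + sqrt(3)*(-146) = (-241 - 187) - 146*sqrt(3) = -428 - 146*sqrt(3)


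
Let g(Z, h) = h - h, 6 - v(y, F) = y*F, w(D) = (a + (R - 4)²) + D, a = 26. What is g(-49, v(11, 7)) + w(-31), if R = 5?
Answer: -4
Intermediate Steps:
w(D) = 27 + D (w(D) = (26 + (5 - 4)²) + D = (26 + 1²) + D = (26 + 1) + D = 27 + D)
v(y, F) = 6 - F*y (v(y, F) = 6 - y*F = 6 - F*y)
g(Z, h) = 0
g(-49, v(11, 7)) + w(-31) = 0 + (27 - 31) = 0 - 4 = -4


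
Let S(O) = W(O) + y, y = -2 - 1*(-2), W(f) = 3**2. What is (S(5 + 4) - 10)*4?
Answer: -4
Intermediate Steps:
W(f) = 9
y = 0 (y = -2 + 2 = 0)
S(O) = 9 (S(O) = 9 + 0 = 9)
(S(5 + 4) - 10)*4 = (9 - 10)*4 = -1*4 = -4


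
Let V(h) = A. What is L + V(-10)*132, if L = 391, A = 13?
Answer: 2107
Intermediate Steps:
V(h) = 13
L + V(-10)*132 = 391 + 13*132 = 391 + 1716 = 2107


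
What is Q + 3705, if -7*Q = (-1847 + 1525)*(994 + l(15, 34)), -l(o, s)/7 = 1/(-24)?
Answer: 593309/12 ≈ 49442.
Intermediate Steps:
l(o, s) = 7/24 (l(o, s) = -7/(-24) = -7*(-1/24) = 7/24)
Q = 548849/12 (Q = -(-1847 + 1525)*(994 + 7/24)/7 = -(-46)*23863/24 = -1/7*(-3841943/12) = 548849/12 ≈ 45737.)
Q + 3705 = 548849/12 + 3705 = 593309/12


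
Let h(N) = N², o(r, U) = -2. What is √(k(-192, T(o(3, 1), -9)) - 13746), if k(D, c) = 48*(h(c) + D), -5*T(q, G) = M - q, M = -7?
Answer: 3*I*√2546 ≈ 151.37*I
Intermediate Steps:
T(q, G) = 7/5 + q/5 (T(q, G) = -(-7 - q)/5 = 7/5 + q/5)
k(D, c) = 48*D + 48*c² (k(D, c) = 48*(c² + D) = 48*(D + c²) = 48*D + 48*c²)
√(k(-192, T(o(3, 1), -9)) - 13746) = √((48*(-192) + 48*(7/5 + (⅕)*(-2))²) - 13746) = √((-9216 + 48*(7/5 - ⅖)²) - 13746) = √((-9216 + 48*1²) - 13746) = √((-9216 + 48*1) - 13746) = √((-9216 + 48) - 13746) = √(-9168 - 13746) = √(-22914) = 3*I*√2546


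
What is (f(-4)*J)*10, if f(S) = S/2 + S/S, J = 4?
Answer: -40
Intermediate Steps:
f(S) = 1 + S/2 (f(S) = S*(½) + 1 = S/2 + 1 = 1 + S/2)
(f(-4)*J)*10 = ((1 + (½)*(-4))*4)*10 = ((1 - 2)*4)*10 = -1*4*10 = -4*10 = -40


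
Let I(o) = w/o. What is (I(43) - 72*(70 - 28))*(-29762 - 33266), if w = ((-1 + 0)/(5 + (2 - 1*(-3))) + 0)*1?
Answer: 40978315994/215 ≈ 1.9060e+8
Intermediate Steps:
w = -⅒ (w = (-1/(5 + (2 + 3)) + 0)*1 = (-1/(5 + 5) + 0)*1 = (-1/10 + 0)*1 = (-1*⅒ + 0)*1 = (-⅒ + 0)*1 = -⅒*1 = -⅒ ≈ -0.10000)
I(o) = -1/(10*o)
(I(43) - 72*(70 - 28))*(-29762 - 33266) = (-⅒/43 - 72*(70 - 28))*(-29762 - 33266) = (-⅒*1/43 - 72*42)*(-63028) = (-1/430 - 3024)*(-63028) = -1300321/430*(-63028) = 40978315994/215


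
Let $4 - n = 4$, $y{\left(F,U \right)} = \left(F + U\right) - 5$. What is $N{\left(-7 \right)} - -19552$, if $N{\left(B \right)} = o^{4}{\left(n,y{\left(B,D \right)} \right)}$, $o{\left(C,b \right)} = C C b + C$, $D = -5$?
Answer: $19552$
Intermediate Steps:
$y{\left(F,U \right)} = -5 + F + U$
$n = 0$ ($n = 4 - 4 = 0$)
$o{\left(C,b \right)} = C + b C^{2}$ ($o{\left(C,b \right)} = C^{2} b + C = b C^{2} + C = C + b C^{2}$)
$N{\left(B \right)} = 0$ ($N{\left(B \right)} = \left(0 \left(1 + 0 \left(-5 + B - 5\right)\right)\right)^{4} = \left(0 \left(1 + 0 \left(-10 + B\right)\right)\right)^{4} = \left(0 \left(1 + 0\right)\right)^{4} = \left(0 \cdot 1\right)^{4} = 0^{4} = 0$)
$N{\left(-7 \right)} - -19552 = 0 - -19552 = 0 + 19552 = 19552$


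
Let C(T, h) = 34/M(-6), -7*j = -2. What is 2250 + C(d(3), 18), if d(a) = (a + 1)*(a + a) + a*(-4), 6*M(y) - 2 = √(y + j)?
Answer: 2292 - 6*I*√70 ≈ 2292.0 - 50.2*I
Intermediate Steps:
j = 2/7 (j = -⅐*(-2) = 2/7 ≈ 0.28571)
M(y) = ⅓ + √(2/7 + y)/6 (M(y) = ⅓ + √(y + 2/7)/6 = ⅓ + √(2/7 + y)/6)
d(a) = -4*a + 2*a*(1 + a) (d(a) = (1 + a)*(2*a) - 4*a = 2*a*(1 + a) - 4*a = -4*a + 2*a*(1 + a))
C(T, h) = 34/(⅓ + I*√70/21) (C(T, h) = 34/(⅓ + √(14 + 49*(-6))/42) = 34/(⅓ + √(14 - 294)/42) = 34/(⅓ + √(-280)/42) = 34/(⅓ + (2*I*√70)/42) = 34/(⅓ + I*√70/21))
2250 + C(d(3), 18) = 2250 + (42 - 6*I*√70) = 2292 - 6*I*√70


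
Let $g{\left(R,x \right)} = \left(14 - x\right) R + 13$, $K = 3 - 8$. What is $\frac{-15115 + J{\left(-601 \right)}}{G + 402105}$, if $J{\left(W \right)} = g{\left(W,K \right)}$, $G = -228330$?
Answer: $- \frac{26521}{173775} \approx -0.15262$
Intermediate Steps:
$K = -5$
$g{\left(R,x \right)} = 13 + R \left(14 - x\right)$ ($g{\left(R,x \right)} = R \left(14 - x\right) + 13 = 13 + R \left(14 - x\right)$)
$J{\left(W \right)} = 13 + 19 W$ ($J{\left(W \right)} = 13 + 14 W - W \left(-5\right) = 13 + 14 W + 5 W = 13 + 19 W$)
$\frac{-15115 + J{\left(-601 \right)}}{G + 402105} = \frac{-15115 + \left(13 + 19 \left(-601\right)\right)}{-228330 + 402105} = \frac{-15115 + \left(13 - 11419\right)}{173775} = \left(-15115 - 11406\right) \frac{1}{173775} = \left(-26521\right) \frac{1}{173775} = - \frac{26521}{173775}$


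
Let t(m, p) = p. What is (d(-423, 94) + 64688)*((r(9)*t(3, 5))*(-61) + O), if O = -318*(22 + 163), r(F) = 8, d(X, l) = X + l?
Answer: -3943275930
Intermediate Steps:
O = -58830 (O = -318*185 = -58830)
(d(-423, 94) + 64688)*((r(9)*t(3, 5))*(-61) + O) = ((-423 + 94) + 64688)*((8*5)*(-61) - 58830) = (-329 + 64688)*(40*(-61) - 58830) = 64359*(-2440 - 58830) = 64359*(-61270) = -3943275930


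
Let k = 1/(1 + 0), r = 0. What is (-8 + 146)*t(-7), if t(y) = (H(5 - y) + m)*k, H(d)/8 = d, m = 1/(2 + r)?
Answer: 13317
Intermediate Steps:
m = ½ (m = 1/(2 + 0) = 1/2 = ½ ≈ 0.50000)
H(d) = 8*d
k = 1 (k = 1/1 = 1)
t(y) = 81/2 - 8*y (t(y) = (8*(5 - y) + ½)*1 = ((40 - 8*y) + ½)*1 = (81/2 - 8*y)*1 = 81/2 - 8*y)
(-8 + 146)*t(-7) = (-8 + 146)*(81/2 - 8*(-7)) = 138*(81/2 + 56) = 138*(193/2) = 13317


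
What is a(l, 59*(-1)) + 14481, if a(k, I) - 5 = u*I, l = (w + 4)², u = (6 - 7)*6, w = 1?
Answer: 14840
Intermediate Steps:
u = -6 (u = -1*6 = -6)
l = 25 (l = (1 + 4)² = 5² = 25)
a(k, I) = 5 - 6*I
a(l, 59*(-1)) + 14481 = (5 - 354*(-1)) + 14481 = (5 - 6*(-59)) + 14481 = (5 + 354) + 14481 = 359 + 14481 = 14840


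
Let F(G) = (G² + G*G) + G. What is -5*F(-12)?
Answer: -1380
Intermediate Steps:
F(G) = G + 2*G² (F(G) = (G² + G²) + G = 2*G² + G = G + 2*G²)
-5*F(-12) = -(-60)*(1 + 2*(-12)) = -(-60)*(1 - 24) = -(-60)*(-23) = -5*276 = -1380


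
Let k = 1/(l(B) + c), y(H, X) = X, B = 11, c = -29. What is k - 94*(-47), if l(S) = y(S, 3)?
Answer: 114867/26 ≈ 4418.0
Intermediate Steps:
l(S) = 3
k = -1/26 (k = 1/(3 - 29) = 1/(-26) = -1/26 ≈ -0.038462)
k - 94*(-47) = -1/26 - 94*(-47) = -1/26 + 4418 = 114867/26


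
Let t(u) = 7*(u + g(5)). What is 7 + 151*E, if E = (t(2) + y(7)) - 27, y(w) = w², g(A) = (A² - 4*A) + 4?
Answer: 14956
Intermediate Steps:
g(A) = 4 + A² - 4*A
t(u) = 63 + 7*u (t(u) = 7*(u + (4 + 5² - 4*5)) = 7*(u + (4 + 25 - 20)) = 7*(u + 9) = 7*(9 + u) = 63 + 7*u)
E = 99 (E = ((63 + 7*2) + 7²) - 27 = ((63 + 14) + 49) - 27 = (77 + 49) - 27 = 126 - 27 = 99)
7 + 151*E = 7 + 151*99 = 7 + 14949 = 14956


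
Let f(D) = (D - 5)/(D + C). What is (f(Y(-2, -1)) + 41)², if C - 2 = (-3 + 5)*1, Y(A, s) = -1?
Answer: 1521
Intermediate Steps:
C = 4 (C = 2 + (-3 + 5)*1 = 2 + 2*1 = 2 + 2 = 4)
f(D) = (-5 + D)/(4 + D) (f(D) = (D - 5)/(D + 4) = (-5 + D)/(4 + D))
(f(Y(-2, -1)) + 41)² = ((-5 - 1)/(4 - 1) + 41)² = (-6/3 + 41)² = ((⅓)*(-6) + 41)² = (-2 + 41)² = 39² = 1521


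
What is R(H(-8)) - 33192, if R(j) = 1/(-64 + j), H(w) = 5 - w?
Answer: -1692793/51 ≈ -33192.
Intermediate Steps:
R(H(-8)) - 33192 = 1/(-64 + (5 - 1*(-8))) - 33192 = 1/(-64 + (5 + 8)) - 33192 = 1/(-64 + 13) - 33192 = 1/(-51) - 33192 = -1/51 - 33192 = -1692793/51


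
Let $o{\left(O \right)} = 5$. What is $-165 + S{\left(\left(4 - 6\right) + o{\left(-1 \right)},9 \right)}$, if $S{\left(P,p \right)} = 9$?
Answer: $-156$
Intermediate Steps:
$-165 + S{\left(\left(4 - 6\right) + o{\left(-1 \right)},9 \right)} = -165 + 9 = -156$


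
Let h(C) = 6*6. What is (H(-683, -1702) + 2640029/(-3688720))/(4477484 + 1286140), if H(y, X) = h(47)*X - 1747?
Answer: -11069623129/1012399767680 ≈ -0.010934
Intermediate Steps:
h(C) = 36
H(y, X) = -1747 + 36*X (H(y, X) = 36*X - 1747 = -1747 + 36*X)
(H(-683, -1702) + 2640029/(-3688720))/(4477484 + 1286140) = ((-1747 + 36*(-1702)) + 2640029/(-3688720))/(4477484 + 1286140) = ((-1747 - 61272) + 2640029*(-1/3688720))/5763624 = (-63019 - 377147/526960)*(1/5763624) = -33208869387/526960*1/5763624 = -11069623129/1012399767680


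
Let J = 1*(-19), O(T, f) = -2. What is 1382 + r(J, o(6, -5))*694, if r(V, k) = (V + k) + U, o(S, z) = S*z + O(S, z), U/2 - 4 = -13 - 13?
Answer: -64548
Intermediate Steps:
U = -44 (U = 8 + 2*(-13 - 13) = 8 + 2*(-26) = 8 - 52 = -44)
J = -19
o(S, z) = -2 + S*z (o(S, z) = S*z - 2 = -2 + S*z)
r(V, k) = -44 + V + k (r(V, k) = (V + k) - 44 = -44 + V + k)
1382 + r(J, o(6, -5))*694 = 1382 + (-44 - 19 + (-2 + 6*(-5)))*694 = 1382 + (-44 - 19 + (-2 - 30))*694 = 1382 + (-44 - 19 - 32)*694 = 1382 - 95*694 = 1382 - 65930 = -64548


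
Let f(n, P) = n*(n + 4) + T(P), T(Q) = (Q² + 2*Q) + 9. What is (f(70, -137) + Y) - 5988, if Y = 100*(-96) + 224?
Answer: 8320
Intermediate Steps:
T(Q) = 9 + Q² + 2*Q
f(n, P) = 9 + P² + 2*P + n*(4 + n) (f(n, P) = n*(n + 4) + (9 + P² + 2*P) = n*(4 + n) + (9 + P² + 2*P) = 9 + P² + 2*P + n*(4 + n))
Y = -9376 (Y = -9600 + 224 = -9376)
(f(70, -137) + Y) - 5988 = ((9 + (-137)² + 70² + 2*(-137) + 4*70) - 9376) - 5988 = ((9 + 18769 + 4900 - 274 + 280) - 9376) - 5988 = (23684 - 9376) - 5988 = 14308 - 5988 = 8320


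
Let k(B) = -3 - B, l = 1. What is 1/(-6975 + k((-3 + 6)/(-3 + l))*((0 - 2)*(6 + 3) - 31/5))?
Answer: -10/69387 ≈ -0.00014412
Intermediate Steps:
1/(-6975 + k((-3 + 6)/(-3 + l))*((0 - 2)*(6 + 3) - 31/5)) = 1/(-6975 + (-3 - (-3 + 6)/(-3 + 1))*((0 - 2)*(6 + 3) - 31/5)) = 1/(-6975 + (-3 - 3/(-2))*(-2*9 - 31*⅕)) = 1/(-6975 + (-3 - 3*(-1)/2)*(-18 - 31/5)) = 1/(-6975 + (-3 - 1*(-3/2))*(-121/5)) = 1/(-6975 + (-3 + 3/2)*(-121/5)) = 1/(-6975 - 3/2*(-121/5)) = 1/(-6975 + 363/10) = 1/(-69387/10) = -10/69387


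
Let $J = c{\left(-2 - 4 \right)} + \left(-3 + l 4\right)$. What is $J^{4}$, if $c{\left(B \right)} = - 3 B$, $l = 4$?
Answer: $923521$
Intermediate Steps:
$J = 31$ ($J = - 3 \left(-2 - 4\right) + \left(-3 + 4 \cdot 4\right) = \left(-3\right) \left(-6\right) + \left(-3 + 16\right) = 18 + 13 = 31$)
$J^{4} = 31^{4} = 923521$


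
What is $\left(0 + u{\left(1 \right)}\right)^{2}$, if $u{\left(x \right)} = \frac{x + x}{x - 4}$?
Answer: $\frac{4}{9} \approx 0.44444$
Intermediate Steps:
$u{\left(x \right)} = \frac{2 x}{-4 + x}$
$\left(0 + u{\left(1 \right)}\right)^{2} = \left(0 + 2 \cdot 1 \frac{1}{-4 + 1}\right)^{2} = \left(0 + 2 \cdot 1 \frac{1}{-3}\right)^{2} = \left(0 + 2 \cdot 1 \left(- \frac{1}{3}\right)\right)^{2} = \left(0 - \frac{2}{3}\right)^{2} = \left(- \frac{2}{3}\right)^{2} = \frac{4}{9}$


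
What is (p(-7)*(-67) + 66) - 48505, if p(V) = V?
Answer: -47970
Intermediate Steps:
(p(-7)*(-67) + 66) - 48505 = (-7*(-67) + 66) - 48505 = (469 + 66) - 48505 = 535 - 48505 = -47970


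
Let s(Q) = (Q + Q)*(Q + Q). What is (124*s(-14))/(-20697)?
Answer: -97216/20697 ≈ -4.6971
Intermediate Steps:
s(Q) = 4*Q² (s(Q) = (2*Q)*(2*Q) = 4*Q²)
(124*s(-14))/(-20697) = (124*(4*(-14)²))/(-20697) = (124*(4*196))*(-1/20697) = (124*784)*(-1/20697) = 97216*(-1/20697) = -97216/20697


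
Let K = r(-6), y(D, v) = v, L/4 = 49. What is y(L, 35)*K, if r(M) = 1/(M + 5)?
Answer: -35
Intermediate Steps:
L = 196 (L = 4*49 = 196)
r(M) = 1/(5 + M)
K = -1 (K = 1/(5 - 6) = 1/(-1) = -1)
y(L, 35)*K = 35*(-1) = -35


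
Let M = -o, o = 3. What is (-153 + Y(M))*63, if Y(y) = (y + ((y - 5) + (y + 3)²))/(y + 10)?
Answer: -9738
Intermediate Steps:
M = -3 (M = -1*3 = -3)
Y(y) = (-5 + (3 + y)² + 2*y)/(10 + y) (Y(y) = (y + ((-5 + y) + (3 + y)²))/(10 + y) = (y + (-5 + y + (3 + y)²))/(10 + y) = (-5 + (3 + y)² + 2*y)/(10 + y))
(-153 + Y(M))*63 = (-153 + (4 + (-3)² + 8*(-3))/(10 - 3))*63 = (-153 + (4 + 9 - 24)/7)*63 = (-153 + (⅐)*(-11))*63 = (-153 - 11/7)*63 = -1082/7*63 = -9738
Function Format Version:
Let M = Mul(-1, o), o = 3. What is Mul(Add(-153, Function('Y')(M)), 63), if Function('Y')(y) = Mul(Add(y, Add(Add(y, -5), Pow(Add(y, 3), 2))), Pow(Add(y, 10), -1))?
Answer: -9738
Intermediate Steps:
M = -3 (M = Mul(-1, 3) = -3)
Function('Y')(y) = Mul(Pow(Add(10, y), -1), Add(-5, Pow(Add(3, y), 2), Mul(2, y))) (Function('Y')(y) = Mul(Add(y, Add(Add(-5, y), Pow(Add(3, y), 2))), Pow(Add(10, y), -1)) = Mul(Add(y, Add(-5, y, Pow(Add(3, y), 2))), Pow(Add(10, y), -1)) = Mul(Add(-5, Pow(Add(3, y), 2), Mul(2, y)), Pow(Add(10, y), -1)) = Mul(Pow(Add(10, y), -1), Add(-5, Pow(Add(3, y), 2), Mul(2, y))))
Mul(Add(-153, Function('Y')(M)), 63) = Mul(Add(-153, Mul(Pow(Add(10, -3), -1), Add(4, Pow(-3, 2), Mul(8, -3)))), 63) = Mul(Add(-153, Mul(Pow(7, -1), Add(4, 9, -24))), 63) = Mul(Add(-153, Mul(Rational(1, 7), -11)), 63) = Mul(Add(-153, Rational(-11, 7)), 63) = Mul(Rational(-1082, 7), 63) = -9738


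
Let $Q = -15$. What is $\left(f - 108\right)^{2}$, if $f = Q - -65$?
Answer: $3364$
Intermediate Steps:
$f = 50$ ($f = -15 - -65 = -15 + 65 = 50$)
$\left(f - 108\right)^{2} = \left(50 - 108\right)^{2} = \left(-58\right)^{2} = 3364$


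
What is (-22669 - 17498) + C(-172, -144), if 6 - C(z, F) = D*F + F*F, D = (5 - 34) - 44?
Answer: -71409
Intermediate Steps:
D = -73 (D = -29 - 44 = -73)
C(z, F) = 6 - F**2 + 73*F (C(z, F) = 6 - (-73*F + F*F) = 6 - (-73*F + F**2) = 6 - (F**2 - 73*F) = 6 + (-F**2 + 73*F) = 6 - F**2 + 73*F)
(-22669 - 17498) + C(-172, -144) = (-22669 - 17498) + (6 - 1*(-144)**2 + 73*(-144)) = -40167 + (6 - 1*20736 - 10512) = -40167 + (6 - 20736 - 10512) = -40167 - 31242 = -71409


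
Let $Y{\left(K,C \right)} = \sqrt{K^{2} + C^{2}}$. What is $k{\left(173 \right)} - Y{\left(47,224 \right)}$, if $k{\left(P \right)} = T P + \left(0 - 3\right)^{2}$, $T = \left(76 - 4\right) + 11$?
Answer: $14368 - \sqrt{52385} \approx 14139.0$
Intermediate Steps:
$T = 83$ ($T = 72 + 11 = 83$)
$Y{\left(K,C \right)} = \sqrt{C^{2} + K^{2}}$
$k{\left(P \right)} = 9 + 83 P$ ($k{\left(P \right)} = 83 P + \left(0 - 3\right)^{2} = 83 P + \left(-3\right)^{2} = 83 P + 9 = 9 + 83 P$)
$k{\left(173 \right)} - Y{\left(47,224 \right)} = \left(9 + 83 \cdot 173\right) - \sqrt{224^{2} + 47^{2}} = \left(9 + 14359\right) - \sqrt{50176 + 2209} = 14368 - \sqrt{52385}$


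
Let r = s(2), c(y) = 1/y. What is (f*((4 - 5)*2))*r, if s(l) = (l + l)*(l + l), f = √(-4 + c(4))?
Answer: -16*I*√15 ≈ -61.968*I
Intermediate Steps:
f = I*√15/2 (f = √(-4 + 1/4) = √(-4 + ¼) = √(-15/4) = I*√15/2 ≈ 1.9365*I)
s(l) = 4*l² (s(l) = (2*l)*(2*l) = 4*l²)
r = 16 (r = 4*2² = 4*4 = 16)
(f*((4 - 5)*2))*r = ((I*√15/2)*((4 - 5)*2))*16 = ((I*√15/2)*(-1*2))*16 = ((I*√15/2)*(-2))*16 = -I*√15*16 = -16*I*√15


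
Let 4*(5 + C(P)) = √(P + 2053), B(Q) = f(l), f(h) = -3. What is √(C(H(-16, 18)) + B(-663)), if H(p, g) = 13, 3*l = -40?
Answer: √(-32 + √2066)/2 ≈ 1.8339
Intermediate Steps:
l = -40/3 (l = (⅓)*(-40) = -40/3 ≈ -13.333)
B(Q) = -3
C(P) = -5 + √(2053 + P)/4 (C(P) = -5 + √(P + 2053)/4 = -5 + √(2053 + P)/4)
√(C(H(-16, 18)) + B(-663)) = √((-5 + √(2053 + 13)/4) - 3) = √((-5 + √2066/4) - 3) = √(-8 + √2066/4)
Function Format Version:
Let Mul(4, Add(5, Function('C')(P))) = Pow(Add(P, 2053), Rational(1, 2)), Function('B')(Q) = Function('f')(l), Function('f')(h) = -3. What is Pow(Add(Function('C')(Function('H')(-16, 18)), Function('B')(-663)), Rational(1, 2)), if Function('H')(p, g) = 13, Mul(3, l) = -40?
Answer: Mul(Rational(1, 2), Pow(Add(-32, Pow(2066, Rational(1, 2))), Rational(1, 2))) ≈ 1.8339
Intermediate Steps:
l = Rational(-40, 3) (l = Mul(Rational(1, 3), -40) = Rational(-40, 3) ≈ -13.333)
Function('B')(Q) = -3
Function('C')(P) = Add(-5, Mul(Rational(1, 4), Pow(Add(2053, P), Rational(1, 2)))) (Function('C')(P) = Add(-5, Mul(Rational(1, 4), Pow(Add(P, 2053), Rational(1, 2)))) = Add(-5, Mul(Rational(1, 4), Pow(Add(2053, P), Rational(1, 2)))))
Pow(Add(Function('C')(Function('H')(-16, 18)), Function('B')(-663)), Rational(1, 2)) = Pow(Add(Add(-5, Mul(Rational(1, 4), Pow(Add(2053, 13), Rational(1, 2)))), -3), Rational(1, 2)) = Pow(Add(Add(-5, Mul(Rational(1, 4), Pow(2066, Rational(1, 2)))), -3), Rational(1, 2)) = Pow(Add(-8, Mul(Rational(1, 4), Pow(2066, Rational(1, 2)))), Rational(1, 2))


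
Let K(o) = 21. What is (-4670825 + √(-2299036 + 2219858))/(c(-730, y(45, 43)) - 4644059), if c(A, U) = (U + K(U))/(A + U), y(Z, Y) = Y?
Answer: 3208856775/3190468597 - 687*I*√79178/3190468597 ≈ 1.0058 - 6.0591e-5*I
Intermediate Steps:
c(A, U) = (21 + U)/(A + U) (c(A, U) = (U + 21)/(A + U) = (21 + U)/(A + U))
(-4670825 + √(-2299036 + 2219858))/(c(-730, y(45, 43)) - 4644059) = (-4670825 + √(-2299036 + 2219858))/((21 + 43)/(-730 + 43) - 4644059) = (-4670825 + √(-79178))/(64/(-687) - 4644059) = (-4670825 + I*√79178)/(-1/687*64 - 4644059) = (-4670825 + I*√79178)/(-64/687 - 4644059) = (-4670825 + I*√79178)/(-3190468597/687) = (-4670825 + I*√79178)*(-687/3190468597) = 3208856775/3190468597 - 687*I*√79178/3190468597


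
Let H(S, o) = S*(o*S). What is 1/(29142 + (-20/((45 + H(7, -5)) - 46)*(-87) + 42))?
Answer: 41/1196254 ≈ 3.4274e-5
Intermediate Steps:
H(S, o) = o*S**2 (H(S, o) = S*(S*o) = o*S**2)
1/(29142 + (-20/((45 + H(7, -5)) - 46)*(-87) + 42)) = 1/(29142 + (-20/((45 - 5*7**2) - 46)*(-87) + 42)) = 1/(29142 + (-20/((45 - 5*49) - 46)*(-87) + 42)) = 1/(29142 + (-20/((45 - 245) - 46)*(-87) + 42)) = 1/(29142 + (-20/(-200 - 46)*(-87) + 42)) = 1/(29142 + (-20/(-246)*(-87) + 42)) = 1/(29142 + (-20*(-1/246)*(-87) + 42)) = 1/(29142 + ((10/123)*(-87) + 42)) = 1/(29142 + (-290/41 + 42)) = 1/(29142 + 1432/41) = 1/(1196254/41) = 41/1196254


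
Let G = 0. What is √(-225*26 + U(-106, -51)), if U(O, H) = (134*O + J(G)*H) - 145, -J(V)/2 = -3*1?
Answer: I*√20505 ≈ 143.2*I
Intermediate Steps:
J(V) = 6 (J(V) = -(-6) = -2*(-3) = 6)
U(O, H) = -145 + 6*H + 134*O (U(O, H) = (134*O + 6*H) - 145 = (6*H + 134*O) - 145 = -145 + 6*H + 134*O)
√(-225*26 + U(-106, -51)) = √(-225*26 + (-145 + 6*(-51) + 134*(-106))) = √(-5850 + (-145 - 306 - 14204)) = √(-5850 - 14655) = √(-20505) = I*√20505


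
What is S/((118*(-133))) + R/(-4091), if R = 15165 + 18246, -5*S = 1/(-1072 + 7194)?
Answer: -16050421878649/1965289153940 ≈ -8.1669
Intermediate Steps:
S = -1/30610 (S = -1/(5*(-1072 + 7194)) = -⅕/6122 = -⅕*1/6122 = -1/30610 ≈ -3.2669e-5)
R = 33411
S/((118*(-133))) + R/(-4091) = -1/(30610*(118*(-133))) + 33411/(-4091) = -1/30610/(-15694) + 33411*(-1/4091) = -1/30610*(-1/15694) - 33411/4091 = 1/480393340 - 33411/4091 = -16050421878649/1965289153940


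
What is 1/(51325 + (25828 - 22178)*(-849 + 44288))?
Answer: 1/158603675 ≈ 6.3050e-9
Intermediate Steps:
1/(51325 + (25828 - 22178)*(-849 + 44288)) = 1/(51325 + 3650*43439) = 1/(51325 + 158552350) = 1/158603675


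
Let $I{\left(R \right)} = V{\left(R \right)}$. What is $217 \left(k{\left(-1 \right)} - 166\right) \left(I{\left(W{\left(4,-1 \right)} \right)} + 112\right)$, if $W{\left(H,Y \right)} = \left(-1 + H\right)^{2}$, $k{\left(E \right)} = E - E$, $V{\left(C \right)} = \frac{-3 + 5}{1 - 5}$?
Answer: $-4016453$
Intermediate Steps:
$V{\left(C \right)} = - \frac{1}{2}$ ($V{\left(C \right)} = \frac{2}{-4} = 2 \left(- \frac{1}{4}\right) = - \frac{1}{2}$)
$k{\left(E \right)} = 0$
$I{\left(R \right)} = - \frac{1}{2}$
$217 \left(k{\left(-1 \right)} - 166\right) \left(I{\left(W{\left(4,-1 \right)} \right)} + 112\right) = 217 \left(0 - 166\right) \left(- \frac{1}{2} + 112\right) = 217 \left(\left(-166\right) \frac{223}{2}\right) = 217 \left(-18509\right) = -4016453$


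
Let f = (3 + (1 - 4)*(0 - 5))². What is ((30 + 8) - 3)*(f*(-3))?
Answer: -34020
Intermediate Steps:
f = 324 (f = (3 - 3*(-5))² = (3 + 15)² = 18² = 324)
((30 + 8) - 3)*(f*(-3)) = ((30 + 8) - 3)*(324*(-3)) = (38 - 3)*(-972) = 35*(-972) = -34020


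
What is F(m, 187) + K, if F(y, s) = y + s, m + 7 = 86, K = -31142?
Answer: -30876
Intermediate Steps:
m = 79 (m = -7 + 86 = 79)
F(y, s) = s + y
F(m, 187) + K = (187 + 79) - 31142 = 266 - 31142 = -30876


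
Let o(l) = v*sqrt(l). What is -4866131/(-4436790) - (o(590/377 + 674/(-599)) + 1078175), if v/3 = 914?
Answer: -4783631192119/4436790 - 10968*sqrt(1401683361)/225823 ≈ -1.0800e+6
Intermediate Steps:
v = 2742 (v = 3*914 = 2742)
o(l) = 2742*sqrt(l)
-4866131/(-4436790) - (o(590/377 + 674/(-599)) + 1078175) = -4866131/(-4436790) - (2742*sqrt(590/377 + 674/(-599)) + 1078175) = -4866131*(-1/4436790) - (2742*sqrt(590*(1/377) + 674*(-1/599)) + 1078175) = 4866131/4436790 - (2742*sqrt(590/377 - 674/599) + 1078175) = 4866131/4436790 - (2742*sqrt(99312/225823) + 1078175) = 4866131/4436790 - (2742*(4*sqrt(1401683361)/225823) + 1078175) = 4866131/4436790 - (10968*sqrt(1401683361)/225823 + 1078175) = 4866131/4436790 - (1078175 + 10968*sqrt(1401683361)/225823) = 4866131/4436790 + (-1078175 - 10968*sqrt(1401683361)/225823) = -4783631192119/4436790 - 10968*sqrt(1401683361)/225823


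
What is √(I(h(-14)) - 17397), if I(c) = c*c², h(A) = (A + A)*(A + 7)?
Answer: √7512139 ≈ 2740.8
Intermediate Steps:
h(A) = 2*A*(7 + A) (h(A) = (2*A)*(7 + A) = 2*A*(7 + A))
I(c) = c³
√(I(h(-14)) - 17397) = √((2*(-14)*(7 - 14))³ - 17397) = √((2*(-14)*(-7))³ - 17397) = √(196³ - 17397) = √(7529536 - 17397) = √7512139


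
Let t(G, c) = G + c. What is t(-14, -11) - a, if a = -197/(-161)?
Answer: -4222/161 ≈ -26.224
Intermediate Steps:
a = 197/161 (a = -197*(-1/161) = 197/161 ≈ 1.2236)
t(-14, -11) - a = (-14 - 11) - 1*197/161 = -25 - 197/161 = -4222/161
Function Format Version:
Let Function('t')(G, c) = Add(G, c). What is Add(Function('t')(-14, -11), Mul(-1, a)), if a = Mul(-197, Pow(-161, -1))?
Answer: Rational(-4222, 161) ≈ -26.224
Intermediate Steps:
a = Rational(197, 161) (a = Mul(-197, Rational(-1, 161)) = Rational(197, 161) ≈ 1.2236)
Add(Function('t')(-14, -11), Mul(-1, a)) = Add(Add(-14, -11), Mul(-1, Rational(197, 161))) = Add(-25, Rational(-197, 161)) = Rational(-4222, 161)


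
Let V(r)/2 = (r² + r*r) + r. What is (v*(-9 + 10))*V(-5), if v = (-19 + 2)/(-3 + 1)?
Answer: 765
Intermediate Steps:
V(r) = 2*r + 4*r² (V(r) = 2*((r² + r*r) + r) = 2*((r² + r²) + r) = 2*(2*r² + r) = 2*(r + 2*r²) = 2*r + 4*r²)
v = 17/2 (v = -17/(-2) = -17*(-½) = 17/2 ≈ 8.5000)
(v*(-9 + 10))*V(-5) = (17*(-9 + 10)/2)*(2*(-5)*(1 + 2*(-5))) = ((17/2)*1)*(2*(-5)*(1 - 10)) = 17*(2*(-5)*(-9))/2 = (17/2)*90 = 765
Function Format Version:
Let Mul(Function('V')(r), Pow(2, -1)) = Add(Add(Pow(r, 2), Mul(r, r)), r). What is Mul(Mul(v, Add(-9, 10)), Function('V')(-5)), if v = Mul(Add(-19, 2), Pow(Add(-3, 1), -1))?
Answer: 765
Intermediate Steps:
Function('V')(r) = Add(Mul(2, r), Mul(4, Pow(r, 2))) (Function('V')(r) = Mul(2, Add(Add(Pow(r, 2), Mul(r, r)), r)) = Mul(2, Add(Add(Pow(r, 2), Pow(r, 2)), r)) = Mul(2, Add(Mul(2, Pow(r, 2)), r)) = Mul(2, Add(r, Mul(2, Pow(r, 2)))) = Add(Mul(2, r), Mul(4, Pow(r, 2))))
v = Rational(17, 2) (v = Mul(-17, Pow(-2, -1)) = Mul(-17, Rational(-1, 2)) = Rational(17, 2) ≈ 8.5000)
Mul(Mul(v, Add(-9, 10)), Function('V')(-5)) = Mul(Mul(Rational(17, 2), Add(-9, 10)), Mul(2, -5, Add(1, Mul(2, -5)))) = Mul(Mul(Rational(17, 2), 1), Mul(2, -5, Add(1, -10))) = Mul(Rational(17, 2), Mul(2, -5, -9)) = Mul(Rational(17, 2), 90) = 765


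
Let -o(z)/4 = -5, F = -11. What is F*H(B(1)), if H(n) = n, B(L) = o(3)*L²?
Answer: -220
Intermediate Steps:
o(z) = 20 (o(z) = -4*(-5) = 20)
B(L) = 20*L²
F*H(B(1)) = -220*1² = -220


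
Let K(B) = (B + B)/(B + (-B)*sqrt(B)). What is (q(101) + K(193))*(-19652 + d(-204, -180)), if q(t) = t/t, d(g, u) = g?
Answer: -117895/6 + 1241*sqrt(193)/6 ≈ -16776.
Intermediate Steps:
q(t) = 1
K(B) = 2*B/(B - B**(3/2)) (K(B) = (2*B)/(B - B**(3/2)) = 2*B/(B - B**(3/2)))
(q(101) + K(193))*(-19652 + d(-204, -180)) = (1 + 2*193/(193 - 193**(3/2)))*(-19652 - 204) = (1 + 2*193/(193 - 193*sqrt(193)))*(-19856) = (1 + 386/(193 - 193*sqrt(193)))*(-19856) = -19856 - 7664416/(193 - 193*sqrt(193))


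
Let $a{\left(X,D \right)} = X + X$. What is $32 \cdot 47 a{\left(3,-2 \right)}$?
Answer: $9024$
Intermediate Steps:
$a{\left(X,D \right)} = 2 X$
$32 \cdot 47 a{\left(3,-2 \right)} = 32 \cdot 47 \cdot 2 \cdot 3 = 1504 \cdot 6 = 9024$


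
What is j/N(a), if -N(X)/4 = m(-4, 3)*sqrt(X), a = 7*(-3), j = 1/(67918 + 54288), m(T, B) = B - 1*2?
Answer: I*sqrt(21)/10265304 ≈ 4.4641e-7*I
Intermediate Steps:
m(T, B) = -2 + B (m(T, B) = B - 2 = -2 + B)
j = 1/122206 ≈ 8.1829e-6
a = -21
N(X) = -4*sqrt(X) (N(X) = -4*(-2 + 3)*sqrt(X) = -4*sqrt(X))
j/N(a) = 1/(122206*((-4*I*sqrt(21)))) = (I*sqrt(21)/84)/122206 = I*sqrt(21)/10265304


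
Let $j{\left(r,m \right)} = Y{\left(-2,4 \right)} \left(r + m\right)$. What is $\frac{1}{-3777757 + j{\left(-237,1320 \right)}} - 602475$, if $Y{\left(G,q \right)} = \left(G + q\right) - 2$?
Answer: $- \frac{2276004148576}{3777757} \approx -6.0248 \cdot 10^{5}$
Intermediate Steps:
$Y{\left(G,q \right)} = -2 + G + q$
$j{\left(r,m \right)} = 0$ ($j{\left(r,m \right)} = \left(-2 - 2 + 4\right) \left(r + m\right) = 0 \left(m + r\right) = 0$)
$\frac{1}{-3777757 + j{\left(-237,1320 \right)}} - 602475 = \frac{1}{-3777757 + 0} - 602475 = \frac{1}{-3777757} - 602475 = - \frac{1}{3777757} - 602475 = - \frac{2276004148576}{3777757}$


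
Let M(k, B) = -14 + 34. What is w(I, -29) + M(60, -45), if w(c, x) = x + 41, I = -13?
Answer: 32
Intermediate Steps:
M(k, B) = 20
w(c, x) = 41 + x
w(I, -29) + M(60, -45) = (41 - 29) + 20 = 12 + 20 = 32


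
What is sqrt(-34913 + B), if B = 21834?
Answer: I*sqrt(13079) ≈ 114.36*I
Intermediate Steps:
sqrt(-34913 + B) = sqrt(-34913 + 21834) = sqrt(-13079) = I*sqrt(13079)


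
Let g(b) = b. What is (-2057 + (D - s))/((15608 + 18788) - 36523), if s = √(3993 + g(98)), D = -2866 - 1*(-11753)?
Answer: -6830/2127 + √4091/2127 ≈ -3.1810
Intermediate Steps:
D = 8887 (D = -2866 + 11753 = 8887)
s = √4091 (s = √(3993 + 98) = √4091 ≈ 63.961)
(-2057 + (D - s))/((15608 + 18788) - 36523) = (-2057 + (8887 - √4091))/((15608 + 18788) - 36523) = (6830 - √4091)/(34396 - 36523) = (6830 - √4091)/(-2127) = (6830 - √4091)*(-1/2127) = -6830/2127 + √4091/2127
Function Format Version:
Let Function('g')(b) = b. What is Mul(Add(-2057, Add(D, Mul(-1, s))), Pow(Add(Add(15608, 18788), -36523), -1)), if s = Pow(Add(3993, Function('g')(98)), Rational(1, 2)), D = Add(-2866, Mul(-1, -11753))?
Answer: Add(Rational(-6830, 2127), Mul(Rational(1, 2127), Pow(4091, Rational(1, 2)))) ≈ -3.1810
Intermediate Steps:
D = 8887 (D = Add(-2866, 11753) = 8887)
s = Pow(4091, Rational(1, 2)) (s = Pow(Add(3993, 98), Rational(1, 2)) = Pow(4091, Rational(1, 2)) ≈ 63.961)
Mul(Add(-2057, Add(D, Mul(-1, s))), Pow(Add(Add(15608, 18788), -36523), -1)) = Mul(Add(-2057, Add(8887, Mul(-1, Pow(4091, Rational(1, 2))))), Pow(Add(Add(15608, 18788), -36523), -1)) = Mul(Add(6830, Mul(-1, Pow(4091, Rational(1, 2)))), Pow(Add(34396, -36523), -1)) = Mul(Add(6830, Mul(-1, Pow(4091, Rational(1, 2)))), Pow(-2127, -1)) = Mul(Add(6830, Mul(-1, Pow(4091, Rational(1, 2)))), Rational(-1, 2127)) = Add(Rational(-6830, 2127), Mul(Rational(1, 2127), Pow(4091, Rational(1, 2))))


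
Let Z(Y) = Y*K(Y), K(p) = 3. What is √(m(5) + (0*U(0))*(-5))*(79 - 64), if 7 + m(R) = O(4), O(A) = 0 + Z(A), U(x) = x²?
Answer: 15*√5 ≈ 33.541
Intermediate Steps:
Z(Y) = 3*Y (Z(Y) = Y*3 = 3*Y)
O(A) = 3*A (O(A) = 0 + 3*A = 3*A)
m(R) = 5 (m(R) = -7 + 3*4 = -7 + 12 = 5)
√(m(5) + (0*U(0))*(-5))*(79 - 64) = √(5 + (0*0²)*(-5))*(79 - 64) = √(5 + (0*0)*(-5))*15 = √(5 + 0*(-5))*15 = √(5 + 0)*15 = √5*15 = 15*√5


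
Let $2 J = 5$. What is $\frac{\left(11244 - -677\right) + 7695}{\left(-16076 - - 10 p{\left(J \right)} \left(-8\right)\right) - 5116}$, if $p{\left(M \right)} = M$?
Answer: $- \frac{1226}{1337} \approx -0.91698$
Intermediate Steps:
$J = \frac{5}{2}$ ($J = \frac{1}{2} \cdot 5 = \frac{5}{2} \approx 2.5$)
$\frac{\left(11244 - -677\right) + 7695}{\left(-16076 - - 10 p{\left(J \right)} \left(-8\right)\right) - 5116} = \frac{\left(11244 - -677\right) + 7695}{\left(-16076 - \left(-10\right) \frac{5}{2} \left(-8\right)\right) - 5116} = \frac{\left(11244 + 677\right) + 7695}{\left(-16076 - \left(-25\right) \left(-8\right)\right) - 5116} = \frac{11921 + 7695}{\left(-16076 - 200\right) - 5116} = \frac{19616}{\left(-16076 - 200\right) - 5116} = \frac{19616}{-16276 - 5116} = \frac{19616}{-21392} = 19616 \left(- \frac{1}{21392}\right) = - \frac{1226}{1337}$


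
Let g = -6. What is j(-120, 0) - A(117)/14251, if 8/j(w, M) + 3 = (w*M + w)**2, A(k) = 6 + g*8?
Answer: 718682/205171647 ≈ 0.0035028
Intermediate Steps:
A(k) = -42 (A(k) = 6 - 6*8 = 6 - 48 = -42)
j(w, M) = 8/(-3 + (w + M*w)**2) (j(w, M) = 8/(-3 + (w*M + w)**2) = 8/(-3 + (M*w + w)**2) = 8/(-3 + (w + M*w)**2))
j(-120, 0) - A(117)/14251 = 8/(-3 + (-120)**2*(1 + 0)**2) - (-42)/14251 = 8/(-3 + 14400*1**2) - (-42)/14251 = 8/(-3 + 14400*1) - 1*(-42/14251) = 8/(-3 + 14400) + 42/14251 = 8/14397 + 42/14251 = 718682/205171647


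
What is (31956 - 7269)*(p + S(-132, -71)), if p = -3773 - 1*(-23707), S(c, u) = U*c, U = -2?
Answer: 498628026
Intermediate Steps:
S(c, u) = -2*c
p = 19934 (p = -3773 + 23707 = 19934)
(31956 - 7269)*(p + S(-132, -71)) = (31956 - 7269)*(19934 - 2*(-132)) = 24687*(19934 + 264) = 24687*20198 = 498628026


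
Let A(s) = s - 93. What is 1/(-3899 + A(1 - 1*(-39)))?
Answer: -1/3952 ≈ -0.00025304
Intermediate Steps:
A(s) = -93 + s
1/(-3899 + A(1 - 1*(-39))) = 1/(-3899 + (-93 + (1 - 1*(-39)))) = 1/(-3899 + (-93 + (1 + 39))) = 1/(-3899 + (-93 + 40)) = 1/(-3899 - 53) = 1/(-3952) = -1/3952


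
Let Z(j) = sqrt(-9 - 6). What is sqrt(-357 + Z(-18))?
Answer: sqrt(-357 + I*sqrt(15)) ≈ 0.1025 + 18.895*I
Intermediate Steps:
Z(j) = I*sqrt(15) (Z(j) = sqrt(-15) = I*sqrt(15))
sqrt(-357 + Z(-18)) = sqrt(-357 + I*sqrt(15))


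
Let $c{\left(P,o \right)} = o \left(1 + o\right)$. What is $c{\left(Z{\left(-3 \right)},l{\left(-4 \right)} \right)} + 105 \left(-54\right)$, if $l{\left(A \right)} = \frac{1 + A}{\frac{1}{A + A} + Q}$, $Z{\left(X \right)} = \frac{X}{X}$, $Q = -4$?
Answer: $- \frac{685918}{121} \approx -5668.7$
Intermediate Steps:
$Z{\left(X \right)} = 1$
$l{\left(A \right)} = \frac{1 + A}{-4 + \frac{1}{2 A}}$ ($l{\left(A \right)} = \frac{1 + A}{\frac{1}{A + A} - 4} = \frac{1 + A}{\frac{1}{2 A} - 4} = \frac{1 + A}{-4 + \frac{1}{2 A}}$)
$c{\left(Z{\left(-3 \right)},l{\left(-4 \right)} \right)} + 105 \left(-54\right) = 2 \left(-4\right) \frac{1}{1 - -32} \left(1 - 4\right) \left(1 + 2 \left(-4\right) \frac{1}{1 - -32} \left(1 - 4\right)\right) + 105 \left(-54\right) = 2 \left(-4\right) \frac{1}{1 + 32} \left(-3\right) \left(1 + 2 \left(-4\right) \frac{1}{1 + 32} \left(-3\right)\right) - 5670 = 2 \left(-4\right) \frac{1}{33} \left(-3\right) \left(1 + 2 \left(-4\right) \frac{1}{33} \left(-3\right)\right) - 5670 = \frac{8 \left(1 + \frac{8}{11}\right)}{11} - 5670 = \frac{8}{11} \cdot \frac{19}{11} - 5670 = \frac{152}{121} - 5670 = - \frac{685918}{121}$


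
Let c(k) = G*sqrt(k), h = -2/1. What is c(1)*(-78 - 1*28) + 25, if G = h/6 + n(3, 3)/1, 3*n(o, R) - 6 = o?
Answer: -773/3 ≈ -257.67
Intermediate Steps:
n(o, R) = 2 + o/3
h = -2 (h = -2*1 = -2)
G = 8/3 (G = -2/6 + (2 + (1/3)*3)/1 = -2*1/6 + (2 + 1)*1 = -1/3 + 3*1 = -1/3 + 3 = 8/3 ≈ 2.6667)
c(k) = 8*sqrt(k)/3
c(1)*(-78 - 1*28) + 25 = (8*sqrt(1)/3)*(-78 - 1*28) + 25 = ((8/3)*1)*(-78 - 28) + 25 = (8/3)*(-106) + 25 = -848/3 + 25 = -773/3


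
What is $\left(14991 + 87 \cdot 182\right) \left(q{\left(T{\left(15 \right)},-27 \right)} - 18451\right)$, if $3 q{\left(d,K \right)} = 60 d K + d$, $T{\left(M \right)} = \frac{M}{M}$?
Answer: $-585387300$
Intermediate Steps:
$T{\left(M \right)} = 1$
$q{\left(d,K \right)} = \frac{d}{3} + 20 K d$ ($q{\left(d,K \right)} = \frac{60 d K + d}{3} = \frac{60 K d + d}{3} = \frac{d + 60 K d}{3} = \frac{d}{3} + 20 K d$)
$\left(14991 + 87 \cdot 182\right) \left(q{\left(T{\left(15 \right)},-27 \right)} - 18451\right) = \left(14991 + 87 \cdot 182\right) \left(\frac{1}{3} \cdot 1 \left(1 + 60 \left(-27\right)\right) - 18451\right) = \left(14991 + 15834\right) \left(\frac{1}{3} \cdot 1 \left(1 - 1620\right) - 18451\right) = 30825 \left(\frac{1}{3} \cdot 1 \left(-1619\right) - 18451\right) = 30825 \left(- \frac{1619}{3} - 18451\right) = 30825 \left(- \frac{56972}{3}\right) = -585387300$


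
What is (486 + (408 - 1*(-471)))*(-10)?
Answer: -13650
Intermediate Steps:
(486 + (408 - 1*(-471)))*(-10) = (486 + (408 + 471))*(-10) = (486 + 879)*(-10) = 1365*(-10) = -13650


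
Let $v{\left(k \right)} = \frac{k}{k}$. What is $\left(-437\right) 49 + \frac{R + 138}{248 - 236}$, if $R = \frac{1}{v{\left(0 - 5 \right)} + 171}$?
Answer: $- \frac{44172695}{2064} \approx -21402.0$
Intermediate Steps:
$v{\left(k \right)} = 1$
$R = \frac{1}{172}$ ($R = \frac{1}{1 + 171} = \frac{1}{172} \approx 0.005814$)
$\left(-437\right) 49 + \frac{R + 138}{248 - 236} = \left(-437\right) 49 + \frac{\frac{1}{172} + 138}{248 - 236} = -21413 + \frac{23737}{172 \cdot 12} = -21413 + \frac{23737}{172} \cdot \frac{1}{12} = -21413 + \frac{23737}{2064} = - \frac{44172695}{2064}$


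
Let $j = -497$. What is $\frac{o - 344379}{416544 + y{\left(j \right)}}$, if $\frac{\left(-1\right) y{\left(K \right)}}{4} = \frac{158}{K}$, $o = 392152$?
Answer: $\frac{23743181}{207023000} \approx 0.11469$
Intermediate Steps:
$y{\left(K \right)} = - \frac{632}{K}$ ($y{\left(K \right)} = - 4 \frac{158}{K} = - \frac{632}{K}$)
$\frac{o - 344379}{416544 + y{\left(j \right)}} = \frac{392152 - 344379}{416544 - \frac{632}{-497}} = \frac{47773}{416544 - - \frac{632}{497}} = \frac{47773}{416544 + \frac{632}{497}} = \frac{47773}{\frac{207023000}{497}} = 47773 \cdot \frac{497}{207023000} = \frac{23743181}{207023000}$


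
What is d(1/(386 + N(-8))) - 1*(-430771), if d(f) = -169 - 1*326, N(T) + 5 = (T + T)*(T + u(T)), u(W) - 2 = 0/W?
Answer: 430276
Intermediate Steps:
u(W) = 2 (u(W) = 2 + 0/W = 2 + 0 = 2)
N(T) = -5 + 2*T*(2 + T) (N(T) = -5 + (T + T)*(T + 2) = -5 + (2*T)*(2 + T) = -5 + 2*T*(2 + T))
d(f) = -495 (d(f) = -169 - 326 = -495)
d(1/(386 + N(-8))) - 1*(-430771) = -495 - 1*(-430771) = -495 + 430771 = 430276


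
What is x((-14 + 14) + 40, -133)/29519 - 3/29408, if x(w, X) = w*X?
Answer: -22362731/124013536 ≈ -0.18033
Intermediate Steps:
x(w, X) = X*w
x((-14 + 14) + 40, -133)/29519 - 3/29408 = -133*((-14 + 14) + 40)/29519 - 3/29408 = -133*(0 + 40)*(1/29519) - 3*1/29408 = -133*40*(1/29519) - 3/29408 = -5320*1/29519 - 3/29408 = -760/4217 - 3/29408 = -22362731/124013536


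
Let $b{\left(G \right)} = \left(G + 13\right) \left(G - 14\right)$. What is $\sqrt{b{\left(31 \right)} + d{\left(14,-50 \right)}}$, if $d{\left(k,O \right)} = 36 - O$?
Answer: $\sqrt{834} \approx 28.879$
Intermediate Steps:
$b{\left(G \right)} = \left(-14 + G\right) \left(13 + G\right)$ ($b{\left(G \right)} = \left(13 + G\right) \left(-14 + G\right) = \left(-14 + G\right) \left(13 + G\right)$)
$\sqrt{b{\left(31 \right)} + d{\left(14,-50 \right)}} = \sqrt{\left(-182 + 31^{2} - 31\right) + \left(36 - -50\right)} = \sqrt{\left(-182 + 961 - 31\right) + \left(36 + 50\right)} = \sqrt{748 + 86} = \sqrt{834}$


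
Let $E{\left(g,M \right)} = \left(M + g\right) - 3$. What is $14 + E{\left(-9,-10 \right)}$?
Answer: $-8$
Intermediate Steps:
$E{\left(g,M \right)} = -3 + M + g$
$14 + E{\left(-9,-10 \right)} = 14 - 22 = -8$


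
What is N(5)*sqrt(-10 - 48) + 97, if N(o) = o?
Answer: 97 + 5*I*sqrt(58) ≈ 97.0 + 38.079*I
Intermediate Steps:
N(5)*sqrt(-10 - 48) + 97 = 5*sqrt(-10 - 48) + 97 = 5*sqrt(-58) + 97 = 5*(I*sqrt(58)) + 97 = 5*I*sqrt(58) + 97 = 97 + 5*I*sqrt(58)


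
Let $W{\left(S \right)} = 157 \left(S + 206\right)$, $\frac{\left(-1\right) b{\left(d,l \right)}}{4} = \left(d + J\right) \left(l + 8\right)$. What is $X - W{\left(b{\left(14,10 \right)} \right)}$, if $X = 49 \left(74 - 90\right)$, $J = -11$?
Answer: $786$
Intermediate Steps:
$b{\left(d,l \right)} = - 4 \left(-11 + d\right) \left(8 + l\right)$ ($b{\left(d,l \right)} = - 4 \left(d - 11\right) \left(l + 8\right) = - 4 \left(-11 + d\right) \left(8 + l\right)$)
$W{\left(S \right)} = 32342 + 157 S$ ($W{\left(S \right)} = 157 \left(206 + S\right) = 32342 + 157 S$)
$X = -784$ ($X = 49 \left(74 - 90\right) = 49 \left(-16\right) = -784$)
$X - W{\left(b{\left(14,10 \right)} \right)} = -784 - \left(32342 + 157 \left(352 - 448 + 44 \cdot 10 - 56 \cdot 10\right)\right) = -784 - \left(32342 + 157 \left(352 - 448 + 440 - 560\right)\right) = -784 - \left(32342 + 157 \left(-216\right)\right) = -784 - \left(32342 - 33912\right) = -784 - -1570 = -784 + 1570 = 786$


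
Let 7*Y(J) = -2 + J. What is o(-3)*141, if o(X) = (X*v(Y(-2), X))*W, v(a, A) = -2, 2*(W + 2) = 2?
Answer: -846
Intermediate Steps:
Y(J) = -2/7 + J/7 (Y(J) = (-2 + J)/7 = -2/7 + J/7)
W = -1 (W = -2 + (½)*2 = -2 + 1 = -1)
o(X) = 2*X (o(X) = (X*(-2))*(-1) = -2*X*(-1) = 2*X)
o(-3)*141 = (2*(-3))*141 = -6*141 = -846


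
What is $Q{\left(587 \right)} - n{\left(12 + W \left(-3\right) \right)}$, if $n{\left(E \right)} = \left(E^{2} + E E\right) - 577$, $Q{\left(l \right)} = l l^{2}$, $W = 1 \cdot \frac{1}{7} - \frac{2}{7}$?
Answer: $\frac{9910851282}{49} \approx 2.0226 \cdot 10^{8}$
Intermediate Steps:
$W = - \frac{1}{7}$ ($W = 1 \cdot \frac{1}{7} - \frac{2}{7} = \frac{1}{7} - \frac{2}{7} = - \frac{1}{7} \approx -0.14286$)
$Q{\left(l \right)} = l^{3}$
$n{\left(E \right)} = -577 + 2 E^{2}$ ($n{\left(E \right)} = \left(E^{2} + E^{2}\right) - 577 = 2 E^{2} - 577 = -577 + 2 E^{2}$)
$Q{\left(587 \right)} - n{\left(12 + W \left(-3\right) \right)} = 587^{3} - \left(-577 + 2 \left(12 - - \frac{3}{7}\right)^{2}\right) = 202262003 - \left(-577 + 2 \left(12 + \frac{3}{7}\right)^{2}\right) = 202262003 - \left(-577 + 2 \left(\frac{87}{7}\right)^{2}\right) = 202262003 - \left(-577 + 2 \cdot \frac{7569}{49}\right) = 202262003 - \left(-577 + \frac{15138}{49}\right) = 202262003 - - \frac{13135}{49} = 202262003 + \frac{13135}{49} = \frac{9910851282}{49}$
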